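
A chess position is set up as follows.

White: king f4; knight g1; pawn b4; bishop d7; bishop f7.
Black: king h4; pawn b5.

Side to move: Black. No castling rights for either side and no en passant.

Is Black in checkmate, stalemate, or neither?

Black to move; black king on h4.
In check: no.
King squares — g3: attacked by Kf4; h3: attacked by Ng1; g4: attacked by Kf4; g5: attacked by Kf4; h5: attacked by Bf7.
Legal moves for Black: none.
Not in check and no legal moves → stalemate.

stalemate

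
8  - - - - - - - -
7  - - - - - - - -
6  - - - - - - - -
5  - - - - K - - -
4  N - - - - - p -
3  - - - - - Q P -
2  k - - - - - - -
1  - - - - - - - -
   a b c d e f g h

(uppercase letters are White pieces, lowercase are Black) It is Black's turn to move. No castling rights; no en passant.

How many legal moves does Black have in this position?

Black to move; king on a2.
In check: no.
Legal moves: Kb1, Ka1, gxf3.
Count: 3.

3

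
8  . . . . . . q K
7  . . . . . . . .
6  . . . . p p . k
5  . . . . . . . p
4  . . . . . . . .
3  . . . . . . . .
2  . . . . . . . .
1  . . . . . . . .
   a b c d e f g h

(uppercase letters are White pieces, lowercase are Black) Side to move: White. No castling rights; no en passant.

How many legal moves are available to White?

White to move; king on h8.
In check: yes, from the black queen on g8.
Legal moves: Kxg8.
Count: 1.

1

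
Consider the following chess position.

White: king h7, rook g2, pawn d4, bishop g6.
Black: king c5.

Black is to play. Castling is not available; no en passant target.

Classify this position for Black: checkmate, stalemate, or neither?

Black to move; black king on c5.
In check: yes, from the white pawn on d4.
Legal moves for Black: Kd6, Kc6, Kb6, Kd5, Kb5, Kxd4, Kc4, Kb4.
Black is in check but has 8 legal moves → neither.

neither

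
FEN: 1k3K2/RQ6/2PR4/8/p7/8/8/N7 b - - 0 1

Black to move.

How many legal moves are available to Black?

0

Black to move; king on b8.
In check: yes, from the white queen on b7.
Legal moves: none.
Count: 0.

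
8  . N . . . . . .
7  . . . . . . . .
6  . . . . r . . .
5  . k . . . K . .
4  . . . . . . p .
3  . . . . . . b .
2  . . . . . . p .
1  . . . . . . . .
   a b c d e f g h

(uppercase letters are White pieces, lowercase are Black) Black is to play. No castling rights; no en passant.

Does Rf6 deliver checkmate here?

After Rf6: white king on f5; in check: yes, from the black rook on f6.
White has 4 legal replies: Kxf6, Kg5, Kxg4, Ke4.
In check but a legal move exists → not checkmate.

no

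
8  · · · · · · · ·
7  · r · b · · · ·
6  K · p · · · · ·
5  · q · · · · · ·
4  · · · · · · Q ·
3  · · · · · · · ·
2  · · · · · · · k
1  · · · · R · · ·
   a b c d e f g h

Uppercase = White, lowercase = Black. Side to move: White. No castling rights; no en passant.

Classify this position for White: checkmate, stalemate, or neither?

White to move; white king on a6.
In check: yes, from the black queen on b5.
King squares — a5: attacked by Qb5; b5: attacked by Pc6; b6: attacked by Qb5; a7: attacked by Rb7; b7: attacked by Qb5.
Legal moves for White: none.
In check with no legal moves → checkmate.

checkmate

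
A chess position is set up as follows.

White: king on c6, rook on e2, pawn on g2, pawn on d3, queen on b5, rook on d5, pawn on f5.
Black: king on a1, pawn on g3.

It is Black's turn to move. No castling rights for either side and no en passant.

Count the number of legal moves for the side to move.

Black to move; king on a1.
In check: no.
Legal moves: none.
Count: 0.

0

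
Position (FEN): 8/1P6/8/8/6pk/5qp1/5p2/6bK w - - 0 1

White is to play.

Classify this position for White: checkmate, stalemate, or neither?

checkmate

White to move; white king on h1.
In check: yes, from the black queen on f3.
King squares — g1: attacked by Pf2; g2: attacked by Qf3; h2: attacked by Bg1.
Legal moves for White: none.
In check with no legal moves → checkmate.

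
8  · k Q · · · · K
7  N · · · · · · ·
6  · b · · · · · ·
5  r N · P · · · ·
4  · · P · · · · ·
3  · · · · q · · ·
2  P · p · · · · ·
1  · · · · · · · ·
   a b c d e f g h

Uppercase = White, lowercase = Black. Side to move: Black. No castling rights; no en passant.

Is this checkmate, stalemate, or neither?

checkmate

Black to move; black king on b8.
In check: yes, from the white queen on c8.
King squares — a7: attacked by Nb5; b7: attacked by Qc8; c7: attacked by Nb5; a8: attacked by Qc8; c8: attacked by Na7.
Legal moves for Black: none.
In check with no legal moves → checkmate.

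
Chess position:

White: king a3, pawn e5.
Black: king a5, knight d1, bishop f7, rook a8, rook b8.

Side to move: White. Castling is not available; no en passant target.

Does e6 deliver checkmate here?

no

After e6: black king on a5; in check: no.
Black is not in check, so this cannot be checkmate.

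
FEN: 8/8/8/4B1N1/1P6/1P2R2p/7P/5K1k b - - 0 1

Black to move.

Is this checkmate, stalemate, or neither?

stalemate

Black to move; black king on h1.
In check: no.
King squares — g1: attacked by Kf1; g2: attacked by Kf1; h2: attacked by Be5.
Legal moves for Black: none.
Not in check and no legal moves → stalemate.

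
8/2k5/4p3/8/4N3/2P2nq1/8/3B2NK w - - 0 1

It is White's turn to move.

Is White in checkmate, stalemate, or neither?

White to move; white king on h1.
In check: no.
Legal moves for White: Nf6, Nd6, Ng5, Nc5, Nxg3, Nf2, Nd2, Nh3, Nxf3, Ne2, Ba4, Bxf3, Bb3, Be2, Bc2, c4.
White has 16 legal moves and is not in check → neither.

neither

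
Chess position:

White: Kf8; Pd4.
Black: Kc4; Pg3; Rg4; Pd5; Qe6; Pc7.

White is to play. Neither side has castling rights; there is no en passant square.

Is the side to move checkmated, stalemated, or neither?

White to move; white king on f8.
In check: no.
King squares — e7: attacked by Qe6; f7: attacked by Qe6; g7: attacked by Rg4; e8: attacked by Qe6; g8: attacked by Rg4.
Legal moves for White: none.
Not in check and no legal moves → stalemate.

stalemate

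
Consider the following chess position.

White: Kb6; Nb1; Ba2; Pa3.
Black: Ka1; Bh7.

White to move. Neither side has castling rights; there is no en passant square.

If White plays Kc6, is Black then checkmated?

no

After Kc6: black king on a1; in check: no.
Black is not in check, so this cannot be checkmate.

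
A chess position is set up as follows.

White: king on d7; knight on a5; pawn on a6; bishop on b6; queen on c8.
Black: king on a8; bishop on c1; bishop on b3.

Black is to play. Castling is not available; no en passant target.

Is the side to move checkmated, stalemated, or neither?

checkmate

Black to move; black king on a8.
In check: yes, from the white queen on c8.
King squares — a7: attacked by Bb6; b7: attacked by Na5; b8: attacked by Qc8.
Legal moves for Black: none.
In check with no legal moves → checkmate.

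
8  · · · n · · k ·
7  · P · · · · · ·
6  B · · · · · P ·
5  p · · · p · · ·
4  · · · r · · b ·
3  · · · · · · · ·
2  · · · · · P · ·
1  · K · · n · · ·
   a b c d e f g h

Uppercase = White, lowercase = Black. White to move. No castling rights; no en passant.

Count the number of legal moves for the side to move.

16

White to move; king on b1.
In check: no.
Legal moves: Bb5, Bc4+, Bd3, Be2, Bf1, Kb2, Ka2, Kc1, Ka1, b8=Q, b8=R, b8=B, b8=N, g7, f3, f4.
Count: 16.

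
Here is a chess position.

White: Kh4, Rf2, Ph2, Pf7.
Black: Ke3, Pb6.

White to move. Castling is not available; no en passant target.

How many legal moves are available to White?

21

White to move; king on h4.
In check: no.
Legal moves: Kh5, Kg5, Kg4, Kh3, Kg3, Rf6, Rf5, Rf4, Rf3+, Rg2, Re2+, Rd2, Rc2, Rb2, Ra2, Rf1, f8=Q, f8=R, f8=B, f8=N, h3.
Count: 21.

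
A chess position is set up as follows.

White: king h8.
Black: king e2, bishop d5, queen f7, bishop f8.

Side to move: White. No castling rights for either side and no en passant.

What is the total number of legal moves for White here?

0

White to move; king on h8.
In check: no.
Legal moves: none.
Count: 0.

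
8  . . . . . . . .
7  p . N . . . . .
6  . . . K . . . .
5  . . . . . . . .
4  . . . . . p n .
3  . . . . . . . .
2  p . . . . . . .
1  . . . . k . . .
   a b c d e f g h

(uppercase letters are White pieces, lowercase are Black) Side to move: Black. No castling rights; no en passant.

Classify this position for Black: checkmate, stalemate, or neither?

neither

Black to move; black king on e1.
In check: no.
Legal moves for Black: Nh6, Nf6, Ne5, Ne3, Nh2, Nf2, Kf2, Ke2, Kd2, Kf1, Kd1, a6, f3, a1=Q, a1=R, a1=B, a1=N, a5.
Black has 18 legal moves and is not in check → neither.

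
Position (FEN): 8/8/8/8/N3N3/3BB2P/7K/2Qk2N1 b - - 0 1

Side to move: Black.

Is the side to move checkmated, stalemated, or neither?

Black to move; black king on d1.
In check: yes, from the white queen on c1.
King squares — c1: attacked by Be3; e1: attacked by Qc1; c2: attacked by Qc1; d2: attacked by Qc1; e2: attacked by Ng1.
Legal moves for Black: none.
In check with no legal moves → checkmate.

checkmate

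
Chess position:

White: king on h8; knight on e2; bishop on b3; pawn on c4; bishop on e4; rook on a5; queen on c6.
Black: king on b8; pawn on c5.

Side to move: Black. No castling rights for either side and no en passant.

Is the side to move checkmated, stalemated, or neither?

stalemate

Black to move; black king on b8.
In check: no.
King squares — a7: attacked by Ra5; b7: attacked by Qc6; c7: attacked by Qc6; a8: attacked by Ra5; c8: attacked by Qc6.
Legal moves for Black: none.
Not in check and no legal moves → stalemate.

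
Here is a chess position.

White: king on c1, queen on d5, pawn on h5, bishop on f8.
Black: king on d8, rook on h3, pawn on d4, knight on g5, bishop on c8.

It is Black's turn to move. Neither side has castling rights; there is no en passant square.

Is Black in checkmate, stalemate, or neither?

Black to move; black king on d8.
In check: yes, from the white queen on d5.
Legal moves for Black: Ke8, Kc7, Bd7.
Black is in check but has 3 legal moves → neither.

neither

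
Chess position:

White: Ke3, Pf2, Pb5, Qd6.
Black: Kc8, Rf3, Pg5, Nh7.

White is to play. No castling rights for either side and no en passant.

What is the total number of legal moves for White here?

5

White to move; king on e3.
In check: yes, from the black rook on f3.
Legal moves: Ke4, Kd4, Kxf3, Ke2, Kd2.
Count: 5.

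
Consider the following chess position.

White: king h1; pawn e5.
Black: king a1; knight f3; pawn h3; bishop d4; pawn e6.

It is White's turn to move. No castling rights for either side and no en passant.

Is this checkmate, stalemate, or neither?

stalemate

White to move; white king on h1.
In check: no.
King squares — g1: attacked by Nf3; g2: attacked by Ph3; h2: attacked by Nf3.
Legal moves for White: none.
Not in check and no legal moves → stalemate.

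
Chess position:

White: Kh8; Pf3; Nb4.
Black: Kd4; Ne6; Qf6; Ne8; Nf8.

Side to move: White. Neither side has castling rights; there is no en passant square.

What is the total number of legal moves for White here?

White to move; king on h8.
In check: yes, from the black queen on f6.
Legal moves: Kg8.
Count: 1.

1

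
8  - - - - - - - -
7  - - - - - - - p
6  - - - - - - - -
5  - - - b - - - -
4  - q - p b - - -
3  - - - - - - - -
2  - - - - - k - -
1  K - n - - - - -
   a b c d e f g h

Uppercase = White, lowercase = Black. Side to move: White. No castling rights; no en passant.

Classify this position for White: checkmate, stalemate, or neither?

White to move; white king on a1.
In check: no.
King squares — b1: attacked by Qb4; a2: attacked by Nc1; b2: attacked by Qb4.
Legal moves for White: none.
Not in check and no legal moves → stalemate.

stalemate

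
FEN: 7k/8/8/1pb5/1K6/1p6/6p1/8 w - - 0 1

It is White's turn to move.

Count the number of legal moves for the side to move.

5

White to move; king on b4.
In check: yes, from the black bishop on c5.
Legal moves: Kxc5, Kxb5, Ka5, Kc3, Kxb3.
Count: 5.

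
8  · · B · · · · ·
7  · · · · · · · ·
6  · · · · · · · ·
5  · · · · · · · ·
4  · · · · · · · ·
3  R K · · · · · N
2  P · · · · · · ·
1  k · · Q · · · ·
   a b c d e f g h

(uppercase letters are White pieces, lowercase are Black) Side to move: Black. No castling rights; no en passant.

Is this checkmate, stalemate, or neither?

checkmate

Black to move; black king on a1.
In check: yes, from the white queen on d1.
King squares — b1: attacked by Qd1; a2: attacked by Ra3; b2: attacked by Kb3.
Legal moves for Black: none.
In check with no legal moves → checkmate.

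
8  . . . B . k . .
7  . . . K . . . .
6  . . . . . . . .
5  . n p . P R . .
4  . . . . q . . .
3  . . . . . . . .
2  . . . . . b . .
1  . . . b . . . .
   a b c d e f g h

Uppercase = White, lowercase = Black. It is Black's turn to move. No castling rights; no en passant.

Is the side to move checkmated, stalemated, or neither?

neither

Black to move; black king on f8.
In check: yes, from the white rook on f5.
King squares — e7: attacked by Kd7; f7: attacked by Rf5; g7: available; e8: attacked by Kd7; g8: available.
Legal moves for Black: Kg8, Kg7, Qxf5+.
Black is in check but has 3 legal moves → neither.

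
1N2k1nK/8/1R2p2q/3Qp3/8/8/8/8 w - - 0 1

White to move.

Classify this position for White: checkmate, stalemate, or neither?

neither

White to move; white king on h8.
In check: yes, from the black queen on h6.
Legal moves for White: Kxg8.
White is in check but has 1 legal move → neither.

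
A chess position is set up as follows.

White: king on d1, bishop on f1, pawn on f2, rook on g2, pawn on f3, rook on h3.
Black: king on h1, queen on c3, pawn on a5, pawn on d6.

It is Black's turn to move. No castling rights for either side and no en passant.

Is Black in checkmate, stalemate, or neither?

Black to move; black king on h1.
In check: yes, from the white rook on h3.
King squares — g1: attacked by Rg2; g2: attacked by Bf1; h2: attacked by Rg2.
Legal moves for Black: none.
In check with no legal moves → checkmate.

checkmate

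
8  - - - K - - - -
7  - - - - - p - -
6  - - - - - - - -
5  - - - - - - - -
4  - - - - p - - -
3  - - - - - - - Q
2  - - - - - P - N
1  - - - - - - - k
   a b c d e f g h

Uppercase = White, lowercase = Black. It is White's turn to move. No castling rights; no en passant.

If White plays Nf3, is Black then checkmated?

After Nf3: black king on h1; in check: yes, from the white queen on h3.
King squares — g1: attacked by Nf3; g2: attacked by Qh3; h2: attacked by Nf3.
Black has no legal moves → checkmate.

yes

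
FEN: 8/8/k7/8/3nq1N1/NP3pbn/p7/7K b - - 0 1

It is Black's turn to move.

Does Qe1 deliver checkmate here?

After Qe1: white king on h1; in check: yes, from the black queen on e1.
King squares — g1: attacked by Qe1; g2: attacked by Pf3; h2: attacked by Bg3.
White has no legal moves → checkmate.

yes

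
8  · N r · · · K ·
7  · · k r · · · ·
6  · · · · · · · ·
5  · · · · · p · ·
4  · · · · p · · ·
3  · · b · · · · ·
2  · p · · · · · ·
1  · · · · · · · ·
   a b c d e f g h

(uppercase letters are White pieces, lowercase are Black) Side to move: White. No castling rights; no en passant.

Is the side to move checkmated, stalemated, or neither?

White to move; white king on g8.
In check: yes, from the black rook on c8.
King squares — f7: attacked by Rd7; g7: attacked by Bc3; h7: attacked by Rd7; f8: attacked by Rc8; h8: attacked by Bc3.
Legal moves for White: none.
In check with no legal moves → checkmate.

checkmate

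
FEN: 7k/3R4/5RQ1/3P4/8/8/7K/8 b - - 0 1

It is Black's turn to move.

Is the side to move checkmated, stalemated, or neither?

stalemate

Black to move; black king on h8.
In check: no.
King squares — g7: attacked by Qg6; h7: attacked by Qg6; g8: attacked by Qg6.
Legal moves for Black: none.
Not in check and no legal moves → stalemate.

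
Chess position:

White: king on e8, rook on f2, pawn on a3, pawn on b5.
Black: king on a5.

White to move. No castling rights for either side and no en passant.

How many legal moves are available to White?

21

White to move; king on e8.
In check: no.
Legal moves: Kf8, Kd8, Kf7, Ke7, Kd7, Rf8, Rf7, Rf6, Rf5, Rf4, Rf3, Rh2, Rg2, Re2, Rd2, Rc2, Rb2, Ra2, Rf1, b6, a4.
Count: 21.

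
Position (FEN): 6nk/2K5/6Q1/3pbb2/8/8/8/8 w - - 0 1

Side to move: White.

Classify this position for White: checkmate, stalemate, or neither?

White to move; white king on c7.
In check: yes, from the black bishop on e5.
King squares — b6: available; c6: available; d6: attacked by Be5; b7: available; d7: attacked by Bf5; b8: attacked by Be5; c8: attacked by Bf5; d8: available.
Legal moves for White: Kd8, Kb7, Kc6, Kb6, Qd6.
White is in check but has 5 legal moves → neither.

neither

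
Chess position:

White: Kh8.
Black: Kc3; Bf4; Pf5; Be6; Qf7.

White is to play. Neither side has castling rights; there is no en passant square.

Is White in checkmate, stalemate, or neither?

stalemate

White to move; white king on h8.
In check: no.
King squares — g7: attacked by Qf7; h7: attacked by Qf7; g8: attacked by Qf7.
Legal moves for White: none.
Not in check and no legal moves → stalemate.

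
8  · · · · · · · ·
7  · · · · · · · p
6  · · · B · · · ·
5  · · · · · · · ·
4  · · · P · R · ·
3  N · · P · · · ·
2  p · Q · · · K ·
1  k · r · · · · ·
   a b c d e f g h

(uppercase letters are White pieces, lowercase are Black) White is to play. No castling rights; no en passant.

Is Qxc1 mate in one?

yes

After Qxc1: black king on a1; in check: yes, from the white queen on c1.
King squares — b1: attacked by Qc1; a2: own pawn; b2: attacked by Qc1.
Black has no legal moves → checkmate.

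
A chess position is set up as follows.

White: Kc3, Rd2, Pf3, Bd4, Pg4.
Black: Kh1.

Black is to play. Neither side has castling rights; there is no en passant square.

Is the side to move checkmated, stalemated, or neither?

Black to move; black king on h1.
In check: no.
King squares — g1: attacked by Bd4; g2: attacked by Rd2; h2: attacked by Rd2.
Legal moves for Black: none.
Not in check and no legal moves → stalemate.

stalemate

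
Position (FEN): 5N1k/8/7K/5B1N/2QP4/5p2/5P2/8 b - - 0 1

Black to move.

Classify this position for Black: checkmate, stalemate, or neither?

stalemate

Black to move; black king on h8.
In check: no.
King squares — g7: attacked by Nh5; h7: attacked by Bf5; g8: attacked by Qc4.
Legal moves for Black: none.
Not in check and no legal moves → stalemate.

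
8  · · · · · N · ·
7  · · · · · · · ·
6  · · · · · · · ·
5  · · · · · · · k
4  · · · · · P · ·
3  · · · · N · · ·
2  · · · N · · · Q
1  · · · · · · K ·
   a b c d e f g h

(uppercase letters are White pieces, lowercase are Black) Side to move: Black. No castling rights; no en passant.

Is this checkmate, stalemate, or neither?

checkmate

Black to move; black king on h5.
In check: yes, from the white queen on h2.
King squares — g4: attacked by Ne3; h4: attacked by Qh2; g5: attacked by Pf4; g6: attacked by Nf8; h6: attacked by Qh2.
Legal moves for Black: none.
In check with no legal moves → checkmate.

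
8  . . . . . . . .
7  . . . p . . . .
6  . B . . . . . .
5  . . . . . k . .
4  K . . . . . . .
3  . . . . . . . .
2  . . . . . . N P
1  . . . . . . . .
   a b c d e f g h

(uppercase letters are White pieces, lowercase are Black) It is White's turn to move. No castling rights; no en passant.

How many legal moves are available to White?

White to move; king on a4.
In check: no.
Legal moves: Bd8, Bc7, Ba7, Bc5, Ba5, Bd4, Be3, Bf2, Bg1, Kb5, Ka5, Kb4, Kb3, Ka3, Nh4+, Nf4, Ne3+, Ne1, h3, h4.
Count: 20.

20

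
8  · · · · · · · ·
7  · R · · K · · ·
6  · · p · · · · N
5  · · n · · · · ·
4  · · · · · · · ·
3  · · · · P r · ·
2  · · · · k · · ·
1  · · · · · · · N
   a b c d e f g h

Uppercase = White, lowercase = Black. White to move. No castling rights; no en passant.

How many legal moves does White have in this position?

White to move; king on e7.
In check: no.
Legal moves: Ke8, Kd8, Kd6, Rb8, Rd7, Rc7, Ra7, Rb6, Rb5, Rb4, Rb3, Rb2+, Rb1, Ng8, Nf7, Nf5, Ng4, Ng3+, Nf2, e4.
Count: 20.

20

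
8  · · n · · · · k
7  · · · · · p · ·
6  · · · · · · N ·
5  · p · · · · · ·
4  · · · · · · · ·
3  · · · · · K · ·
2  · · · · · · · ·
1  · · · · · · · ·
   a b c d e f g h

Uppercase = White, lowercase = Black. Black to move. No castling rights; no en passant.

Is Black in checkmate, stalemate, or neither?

neither

Black to move; black king on h8.
In check: yes, from the white knight on g6.
King squares — g7: available; h7: available; g8: available.
Legal moves for Black: Kg8, Kh7, Kg7, fxg6.
Black is in check but has 4 legal moves → neither.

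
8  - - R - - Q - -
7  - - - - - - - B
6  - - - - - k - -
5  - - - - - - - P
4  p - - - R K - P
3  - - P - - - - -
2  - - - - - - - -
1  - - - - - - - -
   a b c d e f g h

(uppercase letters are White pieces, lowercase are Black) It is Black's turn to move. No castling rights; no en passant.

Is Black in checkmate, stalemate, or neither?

checkmate

Black to move; black king on f6.
In check: yes, from the white queen on f8.
King squares — e5: attacked by Re4; f5: attacked by Kf4; g5: attacked by Kf4; e6: attacked by Re4; g6: attacked by Ph5; e7: attacked by Re4; f7: attacked by Qf8; g7: attacked by Qf8.
Legal moves for Black: none.
In check with no legal moves → checkmate.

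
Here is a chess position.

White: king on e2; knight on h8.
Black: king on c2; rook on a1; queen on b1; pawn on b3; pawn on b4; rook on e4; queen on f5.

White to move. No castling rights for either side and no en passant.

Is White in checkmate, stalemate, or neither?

checkmate

White to move; white king on e2.
In check: yes, from the black rook on e4.
King squares — d1: attacked by Qb1; e1: attacked by Qb1; f1: attacked by Qb1; d2: attacked by Kc2; f2: attacked by Qf5; d3: attacked by Kc2; e3: attacked by Re4; f3: attacked by Qf5.
Legal moves for White: none.
In check with no legal moves → checkmate.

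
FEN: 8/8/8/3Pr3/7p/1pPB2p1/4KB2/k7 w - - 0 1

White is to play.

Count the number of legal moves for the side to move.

6

White to move; king on e2.
In check: yes, from the black rook on e5.
Legal moves: Kf3, Kd2, Kf1, Kd1, Be4, Be3.
Count: 6.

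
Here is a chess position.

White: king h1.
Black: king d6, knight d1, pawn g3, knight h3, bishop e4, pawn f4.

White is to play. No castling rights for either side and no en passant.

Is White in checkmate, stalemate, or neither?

White to move; white king on h1.
In check: yes, from the black bishop on e4.
King squares — g1: attacked by Nh3; g2: attacked by Be4; h2: attacked by Pg3.
Legal moves for White: none.
In check with no legal moves → checkmate.

checkmate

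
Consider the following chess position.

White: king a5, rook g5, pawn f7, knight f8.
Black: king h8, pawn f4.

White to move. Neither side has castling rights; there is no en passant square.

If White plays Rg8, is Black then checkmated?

After Rg8: black king on h8; in check: yes, from the white rook on g8.
King squares — g7: attacked by Rg8; h7: attacked by Nf8; g8: attacked by Pf7.
Black has no legal moves → checkmate.

yes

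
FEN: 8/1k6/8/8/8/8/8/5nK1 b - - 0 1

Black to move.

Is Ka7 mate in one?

After Ka7: white king on g1; in check: no.
White is not in check, so this cannot be checkmate.

no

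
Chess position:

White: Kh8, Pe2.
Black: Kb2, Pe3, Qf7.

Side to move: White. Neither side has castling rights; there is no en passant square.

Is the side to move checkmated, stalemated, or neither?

White to move; white king on h8.
In check: no.
King squares — g7: attacked by Qf7; h7: attacked by Qf7; g8: attacked by Qf7.
Legal moves for White: none.
Not in check and no legal moves → stalemate.

stalemate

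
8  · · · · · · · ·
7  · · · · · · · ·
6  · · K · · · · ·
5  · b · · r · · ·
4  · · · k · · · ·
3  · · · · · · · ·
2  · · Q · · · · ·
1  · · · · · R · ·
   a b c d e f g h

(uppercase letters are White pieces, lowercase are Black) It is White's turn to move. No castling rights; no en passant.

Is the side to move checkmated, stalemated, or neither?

White to move; white king on c6.
In check: yes, from the black bishop on b5.
King squares — b5: attacked by Re5; c5: attacked by Kd4; d5: attacked by Kd4; b6: available; d6: available; b7: available; c7: available; d7: attacked by Bb5.
Legal moves for White: Kc7, Kb7, Kd6, Kb6.
White is in check but has 4 legal moves → neither.

neither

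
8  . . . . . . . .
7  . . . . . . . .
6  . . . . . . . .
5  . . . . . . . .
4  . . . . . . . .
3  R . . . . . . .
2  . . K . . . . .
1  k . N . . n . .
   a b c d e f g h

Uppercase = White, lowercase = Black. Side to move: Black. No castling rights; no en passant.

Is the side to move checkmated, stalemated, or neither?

Black to move; black king on a1.
In check: yes, from the white rook on a3.
King squares — b1: attacked by Kc2; a2: attacked by Nc1; b2: attacked by Kc2.
Legal moves for Black: none.
In check with no legal moves → checkmate.

checkmate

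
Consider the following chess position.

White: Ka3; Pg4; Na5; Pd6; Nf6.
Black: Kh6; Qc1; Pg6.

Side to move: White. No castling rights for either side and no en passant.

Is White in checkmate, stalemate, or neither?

neither

White to move; white king on a3.
In check: yes, from the black queen on c1.
King squares — a2: available; b2: attacked by Qc1; b3: available; a4: available; b4: available.
Legal moves for White: Kb4, Ka4, Kb3, Ka2.
White is in check but has 4 legal moves → neither.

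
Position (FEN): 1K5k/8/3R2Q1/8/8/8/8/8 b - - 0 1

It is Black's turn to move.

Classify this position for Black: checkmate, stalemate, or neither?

Black to move; black king on h8.
In check: no.
King squares — g7: attacked by Qg6; h7: attacked by Qg6; g8: attacked by Qg6.
Legal moves for Black: none.
Not in check and no legal moves → stalemate.

stalemate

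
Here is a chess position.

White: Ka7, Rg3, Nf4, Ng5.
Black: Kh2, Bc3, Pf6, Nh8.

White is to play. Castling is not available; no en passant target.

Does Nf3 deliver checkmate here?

After Nf3: black king on h2; in check: yes, from the white knight on f3.
Black has 2 legal replies: Kxg3, Kh1.
In check but a legal move exists → not checkmate.

no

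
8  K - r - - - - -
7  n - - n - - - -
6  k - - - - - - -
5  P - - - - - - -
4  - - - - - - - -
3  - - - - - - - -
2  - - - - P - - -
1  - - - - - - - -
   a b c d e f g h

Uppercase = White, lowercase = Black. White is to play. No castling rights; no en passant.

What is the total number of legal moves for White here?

White to move; king on a8.
In check: yes, from the black rook on c8.
Legal moves: none.
Count: 0.

0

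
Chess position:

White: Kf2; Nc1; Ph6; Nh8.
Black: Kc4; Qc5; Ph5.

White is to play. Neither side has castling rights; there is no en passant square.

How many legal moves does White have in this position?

White to move; king on f2.
In check: yes, from the black queen on c5.
Legal moves: Kg3, Kf3, Kg2, Ke2, Kf1, Ke1.
Count: 6.

6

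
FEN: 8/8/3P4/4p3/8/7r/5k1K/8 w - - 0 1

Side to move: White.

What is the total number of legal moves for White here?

White to move; king on h2.
In check: yes, from the black rook on h3.
Legal moves: Kxh3.
Count: 1.

1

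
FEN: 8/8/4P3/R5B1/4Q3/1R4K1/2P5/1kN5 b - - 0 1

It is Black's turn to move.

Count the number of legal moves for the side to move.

Black to move; king on b1.
In check: yes, from the white rook on b3.
Legal moves: none.
Count: 0.

0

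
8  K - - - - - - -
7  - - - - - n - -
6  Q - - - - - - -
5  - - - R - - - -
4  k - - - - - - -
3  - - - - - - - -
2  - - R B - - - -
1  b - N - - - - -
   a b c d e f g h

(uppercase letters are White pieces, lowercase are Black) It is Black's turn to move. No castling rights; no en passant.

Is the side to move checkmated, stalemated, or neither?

Black to move; black king on a4.
In check: yes, from the white queen on a6.
King squares — a3: attacked by Qa6; b3: attacked by Nc1; b4: attacked by Bd2; a5: attacked by Bd2; b5: attacked by Rd5.
Legal moves for Black: none.
In check with no legal moves → checkmate.

checkmate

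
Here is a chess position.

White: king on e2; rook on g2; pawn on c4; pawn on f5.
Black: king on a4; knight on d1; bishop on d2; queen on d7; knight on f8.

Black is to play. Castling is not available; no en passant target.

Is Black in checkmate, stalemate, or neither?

Black to move; black king on a4.
In check: no.
Legal moves for Black include: Nh7, Ng6, Ne6, Qe8+, Qd8, Qc8, Qh7, Qg7, Qf7, Qe7+, Qc7, Qb7, Qa7, Qe6+, Qd6, Qc6, Qxf5, Qd5, ... (list truncated; more exist).
Black has legal moves and is not in check → neither.

neither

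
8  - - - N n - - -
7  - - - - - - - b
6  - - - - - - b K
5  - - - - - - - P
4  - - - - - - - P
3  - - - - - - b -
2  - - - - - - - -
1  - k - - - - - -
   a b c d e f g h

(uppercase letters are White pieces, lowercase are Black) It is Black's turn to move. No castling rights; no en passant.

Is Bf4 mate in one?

After Bf4: white king on h6; in check: yes, from the black bishop on f4.
King squares — g5: attacked by Bf4; h5: own pawn; g6: attacked by Bh7; g7: attacked by Ne8; h7: attacked by Bg6.
White has no legal moves → checkmate.

yes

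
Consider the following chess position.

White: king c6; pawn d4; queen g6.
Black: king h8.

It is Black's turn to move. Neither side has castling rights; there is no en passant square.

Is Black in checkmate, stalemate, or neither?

stalemate

Black to move; black king on h8.
In check: no.
King squares — g7: attacked by Qg6; h7: attacked by Qg6; g8: attacked by Qg6.
Legal moves for Black: none.
Not in check and no legal moves → stalemate.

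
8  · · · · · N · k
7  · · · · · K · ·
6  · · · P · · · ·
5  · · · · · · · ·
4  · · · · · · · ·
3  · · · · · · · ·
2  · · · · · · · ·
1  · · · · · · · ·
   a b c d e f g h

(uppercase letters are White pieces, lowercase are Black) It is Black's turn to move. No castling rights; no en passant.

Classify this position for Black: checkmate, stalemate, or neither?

Black to move; black king on h8.
In check: no.
King squares — g7: attacked by Kf7; h7: attacked by Nf8; g8: attacked by Kf7.
Legal moves for Black: none.
Not in check and no legal moves → stalemate.

stalemate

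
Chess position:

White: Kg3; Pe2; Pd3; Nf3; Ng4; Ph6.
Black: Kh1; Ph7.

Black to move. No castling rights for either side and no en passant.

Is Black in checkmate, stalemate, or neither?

stalemate

Black to move; black king on h1.
In check: no.
King squares — g1: attacked by Nf3; g2: attacked by Kg3; h2: attacked by Nf3.
Legal moves for Black: none.
Not in check and no legal moves → stalemate.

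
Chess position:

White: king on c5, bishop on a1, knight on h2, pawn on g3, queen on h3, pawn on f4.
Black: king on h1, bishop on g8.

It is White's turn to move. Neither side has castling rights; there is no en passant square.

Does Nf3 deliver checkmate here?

After Nf3: black king on h1; in check: yes, from the white queen on h3.
King squares — g1: attacked by Nf3; g2: attacked by Qh3; h2: attacked by Nf3.
Black has no legal moves → checkmate.

yes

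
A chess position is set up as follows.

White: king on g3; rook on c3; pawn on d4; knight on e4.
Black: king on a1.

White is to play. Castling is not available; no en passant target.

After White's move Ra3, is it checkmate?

no

After Ra3: black king on a1; in check: yes, from the white rook on a3.
Black has 2 legal replies: Kb2, Kb1.
In check but a legal move exists → not checkmate.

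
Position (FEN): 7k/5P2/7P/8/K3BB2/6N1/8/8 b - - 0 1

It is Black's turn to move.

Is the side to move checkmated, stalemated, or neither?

Black to move; black king on h8.
In check: no.
King squares — g7: attacked by Ph6; h7: attacked by Be4; g8: attacked by Pf7.
Legal moves for Black: none.
Not in check and no legal moves → stalemate.

stalemate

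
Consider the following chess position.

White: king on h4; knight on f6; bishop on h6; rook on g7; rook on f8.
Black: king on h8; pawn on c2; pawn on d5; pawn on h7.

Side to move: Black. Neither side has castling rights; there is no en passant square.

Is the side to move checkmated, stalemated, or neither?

Black to move; black king on h8.
In check: yes, from the white rook on f8.
King squares — g7: attacked by Bh6; h7: own pawn; g8: attacked by Nf6.
Legal moves for Black: none.
In check with no legal moves → checkmate.

checkmate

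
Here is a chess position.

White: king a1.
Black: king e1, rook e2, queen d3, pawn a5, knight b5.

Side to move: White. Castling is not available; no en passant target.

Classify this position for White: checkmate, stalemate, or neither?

stalemate

White to move; white king on a1.
In check: no.
King squares — b1: attacked by Qd3; a2: attacked by Re2; b2: attacked by Re2.
Legal moves for White: none.
Not in check and no legal moves → stalemate.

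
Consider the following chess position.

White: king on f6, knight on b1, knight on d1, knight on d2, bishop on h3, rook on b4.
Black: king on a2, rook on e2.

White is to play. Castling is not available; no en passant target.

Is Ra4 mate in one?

After Ra4: black king on a2; in check: yes, from the white rook on a4.
King squares — a1: attacked by Ra4; b1: attacked by Nd2; b2: attacked by Nd1; a3: attacked by Nb1; b3: attacked by Nd2.
Black has no legal moves → checkmate.

yes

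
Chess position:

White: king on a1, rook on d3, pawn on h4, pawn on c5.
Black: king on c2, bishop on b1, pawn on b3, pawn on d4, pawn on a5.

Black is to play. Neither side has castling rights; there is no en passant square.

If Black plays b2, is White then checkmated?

After b2: white king on a1; in check: yes, from the black pawn on b2.
King squares — b1: attacked by Kc2; a2: attacked by Bb1; b2: attacked by Kc2.
White has no legal moves → checkmate.

yes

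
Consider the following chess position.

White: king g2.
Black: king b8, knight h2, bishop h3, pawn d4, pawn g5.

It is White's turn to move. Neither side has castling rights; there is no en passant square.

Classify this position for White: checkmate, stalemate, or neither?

White to move; white king on g2.
In check: yes, from the black bishop on h3.
Legal moves for White: Kxh3, Kg3, Kxh2, Kf2, Kh1, Kg1.
White is in check but has 6 legal moves → neither.

neither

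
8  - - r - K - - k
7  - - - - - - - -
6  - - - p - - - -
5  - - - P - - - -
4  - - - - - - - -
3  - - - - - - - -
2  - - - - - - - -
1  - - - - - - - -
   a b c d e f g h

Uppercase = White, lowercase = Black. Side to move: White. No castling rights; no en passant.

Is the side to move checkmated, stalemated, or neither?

neither

White to move; white king on e8.
In check: yes, from the black rook on c8.
King squares — d7: available; e7: available; f7: available; d8: attacked by Rc8; f8: attacked by Rc8.
Legal moves for White: Kf7, Ke7, Kd7.
White is in check but has 3 legal moves → neither.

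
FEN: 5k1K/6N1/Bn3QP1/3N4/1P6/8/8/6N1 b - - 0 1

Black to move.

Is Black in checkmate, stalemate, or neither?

checkmate

Black to move; black king on f8.
In check: yes, from the white queen on f6.
King squares — e7: attacked by Nd5; f7: attacked by Qf6; g7: attacked by Qf6; e8: attacked by Ng7; g8: attacked by Kh8.
Legal moves for Black: none.
In check with no legal moves → checkmate.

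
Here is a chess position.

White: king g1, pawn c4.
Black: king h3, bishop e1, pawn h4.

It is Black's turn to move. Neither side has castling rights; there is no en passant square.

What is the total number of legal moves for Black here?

Black to move; king on h3.
In check: no.
Legal moves: Kg4, Kg3, Ba5, Bb4, Bg3, Bc3, Bf2+, Bd2.
Count: 8.

8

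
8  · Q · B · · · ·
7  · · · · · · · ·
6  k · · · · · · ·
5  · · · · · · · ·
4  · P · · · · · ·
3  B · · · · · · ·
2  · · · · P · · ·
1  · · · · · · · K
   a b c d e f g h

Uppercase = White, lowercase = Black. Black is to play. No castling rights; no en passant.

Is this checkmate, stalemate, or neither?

Black to move; black king on a6.
In check: no.
King squares — a5: attacked by Pb4; b5: attacked by Qb8; b6: attacked by Qb8; a7: attacked by Qb8; b7: attacked by Qb8.
Legal moves for Black: none.
Not in check and no legal moves → stalemate.

stalemate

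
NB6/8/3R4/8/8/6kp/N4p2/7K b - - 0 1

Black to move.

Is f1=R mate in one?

yes

After f1=R: white king on h1; in check: yes, from the black rook on f1.
King squares — g1: attacked by Rf1; g2: attacked by Kg3; h2: attacked by Kg3.
White has no legal moves → checkmate.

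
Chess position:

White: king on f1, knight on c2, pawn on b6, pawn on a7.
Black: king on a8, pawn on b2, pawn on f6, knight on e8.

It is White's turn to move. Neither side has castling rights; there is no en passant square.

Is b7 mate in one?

no

After b7: black king on a8; in check: yes, from the white pawn on b7.
Black has 2 legal replies: Kxb7, Kxa7.
In check but a legal move exists → not checkmate.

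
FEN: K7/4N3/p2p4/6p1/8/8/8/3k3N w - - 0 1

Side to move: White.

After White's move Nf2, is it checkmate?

After Nf2: black king on d1; in check: yes, from the white knight on f2.
Black has 5 legal replies: Ke2, Kd2, Kc2, Ke1, Kc1.
In check but a legal move exists → not checkmate.

no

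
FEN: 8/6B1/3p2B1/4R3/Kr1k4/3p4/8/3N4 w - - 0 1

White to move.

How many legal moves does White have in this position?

3

White to move; king on a4.
In check: yes, from the black rook on b4.
Legal moves: Ka5, Kxb4, Ka3.
Count: 3.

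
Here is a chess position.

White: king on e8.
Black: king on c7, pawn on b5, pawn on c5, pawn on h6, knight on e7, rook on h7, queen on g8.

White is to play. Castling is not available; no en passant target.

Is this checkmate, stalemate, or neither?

White to move; white king on e8.
In check: yes, from the black queen on g8.
King squares — d7: attacked by Kc7; e7: attacked by Rh7; f7: attacked by Rh7; d8: attacked by Kc7; f8: attacked by Qg8.
Legal moves for White: none.
In check with no legal moves → checkmate.

checkmate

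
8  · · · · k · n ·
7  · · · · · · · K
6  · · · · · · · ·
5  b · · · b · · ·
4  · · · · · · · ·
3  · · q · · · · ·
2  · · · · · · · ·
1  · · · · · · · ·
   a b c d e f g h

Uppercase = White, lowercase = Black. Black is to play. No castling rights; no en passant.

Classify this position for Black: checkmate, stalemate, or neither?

Black to move; black king on e8.
In check: no.
Legal moves for Black include: Ne7, Nh6, Nf6+, Kf8, Kd8, Kf7, Ke7, Kd7, Bh8, Bb8, Bg7, Bec7, Bf6, Bd6, Bf4, Bd4, Bg3, Bh2, ... (list truncated; more exist).
Black has legal moves and is not in check → neither.

neither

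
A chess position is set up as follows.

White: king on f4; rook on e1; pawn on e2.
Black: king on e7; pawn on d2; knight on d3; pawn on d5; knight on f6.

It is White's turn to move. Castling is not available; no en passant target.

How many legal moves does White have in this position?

6

White to move; king on f4.
In check: yes, from the black knight on d3.
Legal moves: Kg5, Kf5, Kg3, Kf3, Ke3, exd3+.
Count: 6.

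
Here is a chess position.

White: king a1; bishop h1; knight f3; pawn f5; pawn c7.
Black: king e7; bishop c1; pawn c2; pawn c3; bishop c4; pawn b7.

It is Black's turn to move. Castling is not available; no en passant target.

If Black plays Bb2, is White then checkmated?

After Bb2: white king on a1; in check: yes, from the black bishop on b2.
King squares — b1: attacked by Pc2; a2: attacked by Bc4; b2: attacked by Pc3.
White has no legal moves → checkmate.

yes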